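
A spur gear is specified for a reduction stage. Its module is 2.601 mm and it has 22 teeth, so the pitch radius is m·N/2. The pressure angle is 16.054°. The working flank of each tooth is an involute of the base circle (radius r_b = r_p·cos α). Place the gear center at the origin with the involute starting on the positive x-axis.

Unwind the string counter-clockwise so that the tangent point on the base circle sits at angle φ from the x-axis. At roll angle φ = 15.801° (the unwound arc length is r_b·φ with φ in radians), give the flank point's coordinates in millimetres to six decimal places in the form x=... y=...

x=28.520982 y=0.190772

pitch radius r_p = m·N/2 = 2.601·22/2 = 28.611000
base radius r_b = r_p·cos α = 28.611000·cos 16.054° = 27.495214
roll angle φ = 15.801° = 0.27577948 rad
x = r_b·(cos φ + φ·sin φ) = 27.495214·(0.96221324 + 0.27577948·0.27229704) = 28.520982
y = r_b·(sin φ − φ·cos φ) = 27.495214·(0.27229704 − 0.27577948·0.96221324) = 0.190772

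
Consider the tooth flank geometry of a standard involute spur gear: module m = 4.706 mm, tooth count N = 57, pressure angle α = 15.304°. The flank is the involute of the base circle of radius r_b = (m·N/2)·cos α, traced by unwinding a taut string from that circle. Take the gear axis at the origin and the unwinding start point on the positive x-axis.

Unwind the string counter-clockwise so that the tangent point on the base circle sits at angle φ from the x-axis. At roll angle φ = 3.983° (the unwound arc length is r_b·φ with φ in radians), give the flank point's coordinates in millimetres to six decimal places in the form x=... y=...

x=129.677137 y=0.014479

pitch radius r_p = m·N/2 = 4.706·57/2 = 134.121000
base radius r_b = r_p·cos α = 134.121000·cos 15.304° = 129.364934
roll angle φ = 3.983° = 0.06951646 rad
x = r_b·(cos φ + φ·sin φ) = 129.364934·(0.99758470 + 0.06951646·0.06946049) = 129.677137
y = r_b·(sin φ − φ·cos φ) = 129.364934·(0.06946049 − 0.06951646·0.99758470) = 0.014479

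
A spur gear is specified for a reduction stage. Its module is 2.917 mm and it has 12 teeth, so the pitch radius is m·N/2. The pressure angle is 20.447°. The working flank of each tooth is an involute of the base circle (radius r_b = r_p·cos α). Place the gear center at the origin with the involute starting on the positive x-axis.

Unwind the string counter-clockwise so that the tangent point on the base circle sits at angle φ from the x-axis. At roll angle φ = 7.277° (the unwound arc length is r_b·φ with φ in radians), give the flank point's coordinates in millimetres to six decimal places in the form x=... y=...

pitch radius r_p = m·N/2 = 2.917·12/2 = 17.502000
base radius r_b = r_p·cos α = 17.502000·cos 20.447° = 16.399299
roll angle φ = 7.277° = 0.12700761 rad
x = r_b·(cos φ + φ·sin φ) = 16.399299·(0.99194537 + 0.12700761·0.12666643) = 16.531034
y = r_b·(sin φ − φ·cos φ) = 16.399299·(0.12666643 − 0.12700761·0.99194537) = 0.011181

x=16.531034 y=0.011181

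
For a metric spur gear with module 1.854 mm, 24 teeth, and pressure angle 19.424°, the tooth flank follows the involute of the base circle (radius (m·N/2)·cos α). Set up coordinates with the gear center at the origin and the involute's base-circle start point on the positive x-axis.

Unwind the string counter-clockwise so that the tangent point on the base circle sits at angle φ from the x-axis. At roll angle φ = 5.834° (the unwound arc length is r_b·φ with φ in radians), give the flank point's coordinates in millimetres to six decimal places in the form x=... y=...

pitch radius r_p = m·N/2 = 1.854·24/2 = 22.248000
base radius r_b = r_p·cos α = 22.248000·cos 19.424° = 20.981720
roll angle φ = 5.834° = 0.10182251 rad
x = r_b·(cos φ + φ·sin φ) = 20.981720·(0.99482057 + 0.10182251·0.10164665) = 21.090206
y = r_b·(sin φ − φ·cos φ) = 20.981720·(0.10164665 − 0.10182251·0.99482057) = 0.007376

x=21.090206 y=0.007376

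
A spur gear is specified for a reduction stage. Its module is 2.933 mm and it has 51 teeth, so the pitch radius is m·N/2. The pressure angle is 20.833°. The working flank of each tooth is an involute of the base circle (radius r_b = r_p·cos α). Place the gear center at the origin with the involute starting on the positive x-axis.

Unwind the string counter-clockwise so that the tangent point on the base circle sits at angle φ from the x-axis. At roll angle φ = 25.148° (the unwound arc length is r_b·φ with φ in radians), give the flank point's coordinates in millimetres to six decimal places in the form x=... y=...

pitch radius r_p = m·N/2 = 2.933·51/2 = 74.791500
base radius r_b = r_p·cos α = 74.791500·cos 20.833° = 69.901706
roll angle φ = 25.148° = 0.43891540 rad
x = r_b·(cos φ + φ·sin φ) = 69.901706·(0.90521310 + 0.43891540·0.42495792) = 76.314047
y = r_b·(sin φ − φ·cos φ) = 69.901706·(0.42495792 − 0.43891540·0.90521310) = 1.932499

x=76.314047 y=1.932499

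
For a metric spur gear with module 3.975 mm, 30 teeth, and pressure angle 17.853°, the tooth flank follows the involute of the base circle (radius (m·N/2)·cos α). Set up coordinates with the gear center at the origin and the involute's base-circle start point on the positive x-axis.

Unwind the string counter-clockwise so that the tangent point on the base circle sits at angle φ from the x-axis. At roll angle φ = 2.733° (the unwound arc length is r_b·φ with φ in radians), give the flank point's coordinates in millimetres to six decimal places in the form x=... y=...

x=56.818359 y=0.002053

pitch radius r_p = m·N/2 = 3.975·30/2 = 59.625000
base radius r_b = r_p·cos α = 59.625000·cos 17.853° = 56.753830
roll angle φ = 2.733° = 0.04769985 rad
x = r_b·(cos φ + φ·sin φ) = 56.753830·(0.99886258 + 0.04769985·0.04768176) = 56.818359
y = r_b·(sin φ − φ·cos φ) = 56.753830·(0.04768176 − 0.04769985·0.99886258) = 0.002053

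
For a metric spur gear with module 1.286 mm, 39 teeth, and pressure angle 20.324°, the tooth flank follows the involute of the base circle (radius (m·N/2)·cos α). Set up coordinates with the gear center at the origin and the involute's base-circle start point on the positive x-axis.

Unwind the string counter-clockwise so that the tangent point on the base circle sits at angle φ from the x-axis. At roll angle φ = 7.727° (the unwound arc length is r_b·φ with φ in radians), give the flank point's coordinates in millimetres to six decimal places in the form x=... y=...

x=23.728672 y=0.019192

pitch radius r_p = m·N/2 = 1.286·39/2 = 25.077000
base radius r_b = r_p·cos α = 25.077000·cos 20.324° = 23.515794
roll angle φ = 7.727° = 0.13486159 rad
x = r_b·(cos φ + φ·sin φ) = 23.515794·(0.99091995 + 0.13486159·0.13445316) = 23.728672
y = r_b·(sin φ − φ·cos φ) = 23.515794·(0.13445316 − 0.13486159·0.99091995) = 0.019192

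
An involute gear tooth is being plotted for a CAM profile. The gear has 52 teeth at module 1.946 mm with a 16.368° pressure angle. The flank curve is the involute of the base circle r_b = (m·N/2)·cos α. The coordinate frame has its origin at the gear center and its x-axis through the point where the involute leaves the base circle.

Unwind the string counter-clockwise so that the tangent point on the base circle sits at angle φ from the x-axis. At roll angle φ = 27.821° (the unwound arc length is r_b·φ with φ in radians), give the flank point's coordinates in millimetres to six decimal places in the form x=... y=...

x=53.935411 y=1.809268

pitch radius r_p = m·N/2 = 1.946·52/2 = 50.596000
base radius r_b = r_p·cos α = 50.596000·cos 16.368° = 48.545421
roll angle φ = 27.821° = 0.48556805 rad
x = r_b·(cos φ + φ·sin φ) = 48.545421·(0.88440998 + 0.48556805·0.46671082) = 53.935411
y = r_b·(sin φ − φ·cos φ) = 48.545421·(0.46671082 − 0.48556805·0.88440998) = 1.809268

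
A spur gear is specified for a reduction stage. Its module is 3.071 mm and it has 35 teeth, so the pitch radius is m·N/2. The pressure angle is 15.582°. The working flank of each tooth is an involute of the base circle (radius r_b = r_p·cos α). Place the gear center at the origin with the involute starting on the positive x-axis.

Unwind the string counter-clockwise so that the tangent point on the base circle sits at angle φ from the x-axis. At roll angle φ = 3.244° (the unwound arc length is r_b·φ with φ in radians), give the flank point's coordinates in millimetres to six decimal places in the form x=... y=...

x=51.850210 y=0.003131

pitch radius r_p = m·N/2 = 3.071·35/2 = 53.742500
base radius r_b = r_p·cos α = 53.742500·cos 15.582° = 51.767302
roll angle φ = 3.244° = 0.05661848 rad
x = r_b·(cos φ + φ·sin φ) = 51.767302·(0.99839760 + 0.05661848·0.05658824) = 51.850210
y = r_b·(sin φ − φ·cos φ) = 51.767302·(0.05658824 − 0.05661848·0.99839760) = 0.003131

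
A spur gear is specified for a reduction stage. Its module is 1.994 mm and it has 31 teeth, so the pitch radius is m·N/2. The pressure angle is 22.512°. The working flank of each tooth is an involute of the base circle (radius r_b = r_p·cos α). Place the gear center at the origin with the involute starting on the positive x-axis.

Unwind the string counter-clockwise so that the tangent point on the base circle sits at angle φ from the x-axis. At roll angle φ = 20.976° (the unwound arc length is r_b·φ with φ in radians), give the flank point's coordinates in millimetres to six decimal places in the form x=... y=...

pitch radius r_p = m·N/2 = 1.994·31/2 = 30.907000
base radius r_b = r_p·cos α = 30.907000·cos 22.512° = 28.551867
roll angle φ = 20.976° = 0.36610026 rad
x = r_b·(cos φ + φ·sin φ) = 28.551867·(0.93373046 + 0.36610026·0.35797686) = 30.401625
y = r_b·(sin φ − φ·cos φ) = 28.551867·(0.35797686 − 0.36610026·0.93373046) = 0.460767

x=30.401625 y=0.460767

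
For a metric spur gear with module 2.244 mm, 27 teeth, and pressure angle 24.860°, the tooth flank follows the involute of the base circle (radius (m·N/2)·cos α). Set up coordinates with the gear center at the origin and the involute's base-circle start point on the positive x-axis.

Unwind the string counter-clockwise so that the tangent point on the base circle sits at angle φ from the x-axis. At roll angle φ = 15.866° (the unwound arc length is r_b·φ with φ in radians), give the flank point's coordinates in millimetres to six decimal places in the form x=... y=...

x=28.520638 y=0.193066

pitch radius r_p = m·N/2 = 2.244·27/2 = 30.294000
base radius r_b = r_p·cos α = 30.294000·cos 24.860° = 27.486889
roll angle φ = 15.866° = 0.27691394 rad
x = r_b·(cos φ + φ·sin φ) = 27.486889·(0.96190371 + 0.27691394·0.27338846) = 28.520638
y = r_b·(sin φ − φ·cos φ) = 27.486889·(0.27338846 − 0.27691394·0.96190371) = 0.193066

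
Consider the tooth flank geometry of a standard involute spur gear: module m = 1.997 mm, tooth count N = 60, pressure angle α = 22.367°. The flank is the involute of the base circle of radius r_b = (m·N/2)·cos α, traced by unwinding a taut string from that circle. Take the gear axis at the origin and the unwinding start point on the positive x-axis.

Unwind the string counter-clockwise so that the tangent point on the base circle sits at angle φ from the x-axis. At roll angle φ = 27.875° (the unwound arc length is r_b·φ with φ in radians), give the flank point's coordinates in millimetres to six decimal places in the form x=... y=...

x=61.576485 y=2.076691

pitch radius r_p = m·N/2 = 1.997·60/2 = 59.910000
base radius r_b = r_p·cos α = 59.910000·cos 22.367° = 55.402693
roll angle φ = 27.875° = 0.48651053 rad
x = r_b·(cos φ + φ·sin φ) = 55.402693·(0.88396972 + 0.48651053·0.46754415) = 61.576485
y = r_b·(sin φ − φ·cos φ) = 55.402693·(0.46754415 − 0.48651053·0.88396972) = 2.076691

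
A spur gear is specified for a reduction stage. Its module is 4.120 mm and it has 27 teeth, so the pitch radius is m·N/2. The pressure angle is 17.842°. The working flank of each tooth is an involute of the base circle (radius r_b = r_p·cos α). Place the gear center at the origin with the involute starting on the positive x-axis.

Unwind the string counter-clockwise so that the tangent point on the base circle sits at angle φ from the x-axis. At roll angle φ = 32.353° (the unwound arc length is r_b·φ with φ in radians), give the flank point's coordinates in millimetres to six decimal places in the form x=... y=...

pitch radius r_p = m·N/2 = 4.120·27/2 = 55.620000
base radius r_b = r_p·cos α = 55.620000·cos 17.842° = 52.944959
roll angle φ = 32.353° = 0.56466637 rad
x = r_b·(cos φ + φ·sin φ) = 52.944959·(0.84476718 + 0.56466637·0.53513401) = 60.724657
y = r_b·(sin φ − φ·cos φ) = 52.944959·(0.53513401 − 0.56466637·0.84476718) = 3.077287

x=60.724657 y=3.077287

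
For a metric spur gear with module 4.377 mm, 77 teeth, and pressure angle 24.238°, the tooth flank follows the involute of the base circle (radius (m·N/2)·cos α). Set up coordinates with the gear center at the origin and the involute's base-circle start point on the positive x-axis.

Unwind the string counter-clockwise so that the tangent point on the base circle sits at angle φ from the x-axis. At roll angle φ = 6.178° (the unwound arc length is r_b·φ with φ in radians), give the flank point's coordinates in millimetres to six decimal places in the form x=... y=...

x=154.550288 y=0.064137

pitch radius r_p = m·N/2 = 4.377·77/2 = 168.514500
base radius r_b = r_p·cos α = 168.514500·cos 24.238° = 153.659617
roll angle φ = 6.178° = 0.10782644 rad
x = r_b·(cos φ + φ·sin φ) = 153.659617·(0.99419236 + 0.10782644·0.10761762) = 154.550288
y = r_b·(sin φ − φ·cos φ) = 153.659617·(0.10761762 − 0.10782644·0.99419236) = 0.064137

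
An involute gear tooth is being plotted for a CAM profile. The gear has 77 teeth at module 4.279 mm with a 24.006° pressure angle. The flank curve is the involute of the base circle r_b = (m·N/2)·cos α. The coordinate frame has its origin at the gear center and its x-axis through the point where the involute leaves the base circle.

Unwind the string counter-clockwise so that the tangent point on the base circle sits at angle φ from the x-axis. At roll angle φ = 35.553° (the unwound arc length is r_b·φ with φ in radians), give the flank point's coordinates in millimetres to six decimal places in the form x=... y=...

x=176.734770 y=11.530214

pitch radius r_p = m·N/2 = 4.279·77/2 = 164.741500
base radius r_b = r_p·cos α = 164.741500·cos 24.006° = 150.491831
roll angle φ = 35.553° = 0.62051691 rad
x = r_b·(cos φ + φ·sin φ) = 150.491831·(0.81357801 + 0.62051691·0.58145578) = 176.734770
y = r_b·(sin φ − φ·cos φ) = 150.491831·(0.58145578 − 0.62051691·0.81357801) = 11.530214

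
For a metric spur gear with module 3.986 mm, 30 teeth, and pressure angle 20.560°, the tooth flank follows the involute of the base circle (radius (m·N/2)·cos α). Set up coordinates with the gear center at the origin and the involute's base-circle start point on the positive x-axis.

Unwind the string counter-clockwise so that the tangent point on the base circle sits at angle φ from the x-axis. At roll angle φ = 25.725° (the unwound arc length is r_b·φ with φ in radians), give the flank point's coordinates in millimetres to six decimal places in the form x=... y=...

pitch radius r_p = m·N/2 = 3.986·30/2 = 59.790000
base radius r_b = r_p·cos α = 59.790000·cos 20.560° = 55.981672
roll angle φ = 25.725° = 0.44898595 rad
x = r_b·(cos φ + φ·sin φ) = 55.981672·(0.90088772 + 0.44898595·0.43405221) = 61.343096
y = r_b·(sin φ − φ·cos φ) = 55.981672·(0.43405221 − 0.44898595·0.90088772) = 1.655170

x=61.343096 y=1.655170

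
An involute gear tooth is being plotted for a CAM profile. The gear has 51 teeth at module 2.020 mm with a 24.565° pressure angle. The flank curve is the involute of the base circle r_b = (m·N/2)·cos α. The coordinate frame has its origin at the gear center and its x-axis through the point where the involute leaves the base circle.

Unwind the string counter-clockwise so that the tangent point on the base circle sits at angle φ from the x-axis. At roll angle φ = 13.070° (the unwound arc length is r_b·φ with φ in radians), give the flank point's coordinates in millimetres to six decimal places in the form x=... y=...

pitch radius r_p = m·N/2 = 2.020·51/2 = 51.510000
base radius r_b = r_p·cos α = 51.510000·cos 24.565° = 46.847842
roll angle φ = 13.070° = 0.22811453 rad
x = r_b·(cos φ + φ·sin φ) = 46.847842·(0.97409451 + 0.22811453·0.22614130) = 48.050924
y = r_b·(sin φ − φ·cos φ) = 46.847842·(0.22614130 − 0.22811453·0.97409451) = 0.184402

x=48.050924 y=0.184402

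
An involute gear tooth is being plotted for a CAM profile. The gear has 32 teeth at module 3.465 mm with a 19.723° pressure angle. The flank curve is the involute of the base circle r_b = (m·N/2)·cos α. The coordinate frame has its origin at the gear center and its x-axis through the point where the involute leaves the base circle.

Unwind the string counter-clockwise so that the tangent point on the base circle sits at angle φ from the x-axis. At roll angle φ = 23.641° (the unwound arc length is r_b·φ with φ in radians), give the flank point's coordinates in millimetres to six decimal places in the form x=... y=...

pitch radius r_p = m·N/2 = 3.465·32/2 = 55.440000
base radius r_b = r_p·cos α = 55.440000·cos 19.723° = 52.187621
roll angle φ = 23.641° = 0.41261329 rad
x = r_b·(cos φ + φ·sin φ) = 52.187621·(0.91607601 + 0.41261329·0.40100467) = 56.442784
y = r_b·(sin φ − φ·cos φ) = 52.187621·(0.40100467 − 0.41261329·0.91607601) = 1.201334

x=56.442784 y=1.201334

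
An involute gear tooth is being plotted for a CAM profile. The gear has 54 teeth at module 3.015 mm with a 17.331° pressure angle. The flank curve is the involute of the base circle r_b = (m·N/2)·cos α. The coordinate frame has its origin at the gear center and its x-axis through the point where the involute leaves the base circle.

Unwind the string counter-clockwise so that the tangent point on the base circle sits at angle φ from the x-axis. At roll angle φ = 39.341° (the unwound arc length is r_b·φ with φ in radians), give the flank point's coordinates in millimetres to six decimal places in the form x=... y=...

pitch radius r_p = m·N/2 = 3.015·54/2 = 81.405000
base radius r_b = r_p·cos α = 81.405000·cos 17.331° = 77.709194
roll angle φ = 39.341° = 0.68662998 rad
x = r_b·(cos φ + φ·sin φ) = 77.709194·(0.77338677 + 0.68662998·0.63393446) = 93.924397
y = r_b·(sin φ − φ·cos φ) = 77.709194·(0.63393446 − 0.68662998·0.77338677) = 7.996580

x=93.924397 y=7.996580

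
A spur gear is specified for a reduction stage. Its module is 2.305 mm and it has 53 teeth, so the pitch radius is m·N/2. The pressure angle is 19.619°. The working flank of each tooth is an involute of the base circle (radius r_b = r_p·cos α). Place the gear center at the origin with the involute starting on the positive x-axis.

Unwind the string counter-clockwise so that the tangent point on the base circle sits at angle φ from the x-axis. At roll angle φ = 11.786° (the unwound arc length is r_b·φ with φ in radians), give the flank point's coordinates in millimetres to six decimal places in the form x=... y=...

x=58.740887 y=0.166232

pitch radius r_p = m·N/2 = 2.305·53/2 = 61.082500
base radius r_b = r_p·cos α = 61.082500·cos 19.619° = 57.536426
roll angle φ = 11.786° = 0.20570451 rad
x = r_b·(cos φ + φ·sin φ) = 57.536426·(0.97891733 + 0.20570451·0.20425686) = 58.740887
y = r_b·(sin φ − φ·cos φ) = 57.536426·(0.20425686 − 0.20570451·0.97891733) = 0.166232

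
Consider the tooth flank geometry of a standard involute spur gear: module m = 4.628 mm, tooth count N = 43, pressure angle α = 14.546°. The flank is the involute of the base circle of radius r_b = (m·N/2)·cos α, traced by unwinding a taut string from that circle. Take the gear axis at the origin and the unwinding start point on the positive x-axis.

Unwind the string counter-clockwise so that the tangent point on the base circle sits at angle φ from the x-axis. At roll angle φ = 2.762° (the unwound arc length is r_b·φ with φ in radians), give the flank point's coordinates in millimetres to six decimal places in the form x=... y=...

pitch radius r_p = m·N/2 = 4.628·43/2 = 99.502000
base radius r_b = r_p·cos α = 99.502000·cos 14.546° = 96.312594
roll angle φ = 2.762° = 0.04820599 rad
x = r_b·(cos φ + φ·sin φ) = 96.312594·(0.99883832 + 0.04820599·0.04818733) = 96.424435
y = r_b·(sin φ − φ·cos φ) = 96.312594·(0.04818733 − 0.04820599·0.99883832) = 0.003596

x=96.424435 y=0.003596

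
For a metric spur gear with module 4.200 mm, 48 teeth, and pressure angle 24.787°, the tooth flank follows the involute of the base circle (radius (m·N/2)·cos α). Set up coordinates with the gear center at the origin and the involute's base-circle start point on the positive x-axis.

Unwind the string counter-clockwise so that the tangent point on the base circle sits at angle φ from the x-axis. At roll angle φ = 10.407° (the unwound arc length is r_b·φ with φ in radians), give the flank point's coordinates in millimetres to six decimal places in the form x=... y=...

pitch radius r_p = m·N/2 = 4.200·48/2 = 100.800000
base radius r_b = r_p·cos α = 100.800000·cos 24.787° = 91.513561
roll angle φ = 10.407° = 0.18163642 rad
x = r_b·(cos φ + φ·sin φ) = 91.513561·(0.98354941 + 0.18163642·0.18063931) = 93.010730
y = r_b·(sin φ − φ·cos φ) = 91.513561·(0.18063931 − 0.18163642·0.98354941) = 0.182196

x=93.010730 y=0.182196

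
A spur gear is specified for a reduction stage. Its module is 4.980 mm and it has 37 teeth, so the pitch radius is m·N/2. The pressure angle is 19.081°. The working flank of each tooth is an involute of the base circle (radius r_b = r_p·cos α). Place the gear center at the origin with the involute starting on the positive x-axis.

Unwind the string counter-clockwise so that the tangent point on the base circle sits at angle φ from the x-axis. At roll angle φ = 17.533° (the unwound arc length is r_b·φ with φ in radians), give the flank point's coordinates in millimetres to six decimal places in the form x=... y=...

x=91.049781 y=0.823885

pitch radius r_p = m·N/2 = 4.980·37/2 = 92.130000
base radius r_b = r_p·cos α = 92.130000·cos 19.081° = 87.068135
roll angle φ = 17.533° = 0.30600858 rad
x = r_b·(cos φ + φ·sin φ) = 87.068135·(0.95354360 + 0.30600858·0.30125505) = 91.049781
y = r_b·(sin φ − φ·cos φ) = 87.068135·(0.30125505 − 0.30600858·0.95354360) = 0.823885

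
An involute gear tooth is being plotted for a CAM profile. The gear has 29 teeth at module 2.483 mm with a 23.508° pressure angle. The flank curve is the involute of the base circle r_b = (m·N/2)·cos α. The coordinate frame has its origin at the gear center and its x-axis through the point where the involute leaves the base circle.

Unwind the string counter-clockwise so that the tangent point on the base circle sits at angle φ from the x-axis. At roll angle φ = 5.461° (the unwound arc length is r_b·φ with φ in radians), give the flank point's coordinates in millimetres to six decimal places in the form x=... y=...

pitch radius r_p = m·N/2 = 2.483·29/2 = 36.003500
base radius r_b = r_p·cos α = 36.003500·cos 23.508° = 33.015368
roll angle φ = 5.461° = 0.09531243 rad
x = r_b·(cos φ + φ·sin φ) = 33.015368·(0.99546121 + 0.09531243·0.09516819) = 33.164991
y = r_b·(sin φ − φ·cos φ) = 33.015368·(0.09516819 − 0.09531243·0.99546121) = 0.009520

x=33.164991 y=0.009520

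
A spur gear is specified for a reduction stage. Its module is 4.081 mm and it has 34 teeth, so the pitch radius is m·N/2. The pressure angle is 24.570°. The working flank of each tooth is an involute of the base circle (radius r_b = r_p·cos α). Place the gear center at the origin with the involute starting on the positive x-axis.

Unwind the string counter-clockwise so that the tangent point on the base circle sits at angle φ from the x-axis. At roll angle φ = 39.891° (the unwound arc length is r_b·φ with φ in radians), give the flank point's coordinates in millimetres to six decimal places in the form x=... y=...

pitch radius r_p = m·N/2 = 4.081·34/2 = 69.377000
base radius r_b = r_p·cos α = 69.377000·cos 24.570° = 63.095187
roll angle φ = 39.891° = 0.69622929 rad
x = r_b·(cos φ + φ·sin φ) = 63.095187·(0.76726590 + 0.69622929·0.64132912) = 76.583551
y = r_b·(sin φ − φ·cos φ) = 63.095187·(0.64132912 − 0.69622929·0.76726590) = 6.759774

x=76.583551 y=6.759774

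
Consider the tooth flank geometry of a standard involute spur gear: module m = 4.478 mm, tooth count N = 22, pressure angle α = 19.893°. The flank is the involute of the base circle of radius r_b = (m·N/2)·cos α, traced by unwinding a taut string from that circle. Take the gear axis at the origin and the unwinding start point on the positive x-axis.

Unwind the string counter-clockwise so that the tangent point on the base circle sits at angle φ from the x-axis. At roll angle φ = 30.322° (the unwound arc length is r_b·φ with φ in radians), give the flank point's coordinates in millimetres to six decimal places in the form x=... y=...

x=52.357924 y=2.224994

pitch radius r_p = m·N/2 = 4.478·22/2 = 49.258000
base radius r_b = r_p·cos α = 49.258000·cos 19.893° = 46.318761
roll angle φ = 30.322° = 0.52921874 rad
x = r_b·(cos φ + φ·sin φ) = 46.318761·(0.86320176 + 0.52921874·0.50485911) = 52.357924
y = r_b·(sin φ − φ·cos φ) = 46.318761·(0.50485911 − 0.52921874·0.86320176) = 2.224994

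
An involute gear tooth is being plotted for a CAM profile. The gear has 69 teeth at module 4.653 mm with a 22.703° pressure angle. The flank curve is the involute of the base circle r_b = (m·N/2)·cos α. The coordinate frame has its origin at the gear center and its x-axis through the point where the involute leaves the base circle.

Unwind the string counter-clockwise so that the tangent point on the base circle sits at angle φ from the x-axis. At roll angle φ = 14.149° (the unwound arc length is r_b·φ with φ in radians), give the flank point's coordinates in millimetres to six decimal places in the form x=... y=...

x=152.537276 y=0.738864

pitch radius r_p = m·N/2 = 4.653·69/2 = 160.528500
base radius r_b = r_p·cos α = 160.528500·cos 22.703° = 148.090412
roll angle φ = 14.149° = 0.24694664 rad
x = r_b·(cos φ + φ·sin φ) = 148.090412·(0.96966332 + 0.24694664·0.24444437) = 152.537276
y = r_b·(sin φ − φ·cos φ) = 148.090412·(0.24444437 − 0.24694664·0.96966332) = 0.738864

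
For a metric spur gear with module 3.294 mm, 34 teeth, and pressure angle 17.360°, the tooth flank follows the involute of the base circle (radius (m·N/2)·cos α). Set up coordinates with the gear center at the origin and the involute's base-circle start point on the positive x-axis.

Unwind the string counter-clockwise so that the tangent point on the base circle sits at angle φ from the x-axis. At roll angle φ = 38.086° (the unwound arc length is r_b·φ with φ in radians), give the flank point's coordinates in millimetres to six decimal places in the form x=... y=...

pitch radius r_p = m·N/2 = 3.294·34/2 = 55.998000
base radius r_b = r_p·cos α = 55.998000·cos 17.360° = 53.447228
roll angle φ = 38.086° = 0.66472610 rad
x = r_b·(cos φ + φ·sin φ) = 53.447228·(0.78708577 + 0.66472610·0.61684357) = 63.982627
y = r_b·(sin φ − φ·cos φ) = 53.447228·(0.61684357 − 0.66472610·0.78708577) = 5.005179

x=63.982627 y=5.005179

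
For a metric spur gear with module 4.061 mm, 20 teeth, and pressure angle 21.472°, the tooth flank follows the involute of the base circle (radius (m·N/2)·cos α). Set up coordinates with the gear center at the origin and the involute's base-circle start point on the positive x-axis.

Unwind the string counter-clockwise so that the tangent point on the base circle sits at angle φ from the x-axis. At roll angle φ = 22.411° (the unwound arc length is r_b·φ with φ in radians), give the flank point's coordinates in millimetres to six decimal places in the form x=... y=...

x=40.572844 y=0.742386

pitch radius r_p = m·N/2 = 4.061·20/2 = 40.610000
base radius r_b = r_p·cos α = 40.610000·cos 21.472° = 37.791526
roll angle φ = 22.411° = 0.39114574 rad
x = r_b·(cos φ + φ·sin φ) = 37.791526·(0.92447286 + 0.39114574·0.38124787) = 40.572844
y = r_b·(sin φ − φ·cos φ) = 37.791526·(0.38124787 − 0.39114574·0.92447286) = 0.742386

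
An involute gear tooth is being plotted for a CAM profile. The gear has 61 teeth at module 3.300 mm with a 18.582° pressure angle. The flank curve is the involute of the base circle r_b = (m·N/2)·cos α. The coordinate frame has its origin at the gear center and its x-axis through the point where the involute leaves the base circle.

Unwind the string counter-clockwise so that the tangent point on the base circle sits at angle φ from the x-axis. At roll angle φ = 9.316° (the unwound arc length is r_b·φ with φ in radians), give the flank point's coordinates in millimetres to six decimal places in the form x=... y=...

pitch radius r_p = m·N/2 = 3.300·61/2 = 100.650000
base radius r_b = r_p·cos α = 100.650000·cos 18.582° = 95.402971
roll angle φ = 9.316° = 0.16259487 rad
x = r_b·(cos φ + φ·sin φ) = 95.402971·(0.98681055 + 0.16259487·0.16187940) = 96.655737
y = r_b·(sin φ − φ·cos φ) = 95.402971·(0.16187940 − 0.16259487·0.98681055) = 0.136337

x=96.655737 y=0.136337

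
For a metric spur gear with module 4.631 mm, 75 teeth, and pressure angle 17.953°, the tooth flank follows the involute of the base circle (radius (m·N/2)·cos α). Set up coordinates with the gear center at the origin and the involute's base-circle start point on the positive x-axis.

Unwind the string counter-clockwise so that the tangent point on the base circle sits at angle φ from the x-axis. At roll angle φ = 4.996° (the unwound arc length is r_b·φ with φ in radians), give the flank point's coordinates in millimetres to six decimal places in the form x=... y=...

x=165.833680 y=0.036482

pitch radius r_p = m·N/2 = 4.631·75/2 = 173.662500
base radius r_b = r_p·cos α = 173.662500·cos 17.953° = 165.206818
roll angle φ = 4.996° = 0.08719665 rad
x = r_b·(cos φ + φ·sin φ) = 165.206818·(0.99620078 + 0.08719665·0.08708620) = 165.833680
y = r_b·(sin φ − φ·cos φ) = 165.206818·(0.08708620 − 0.08719665·0.99620078) = 0.036482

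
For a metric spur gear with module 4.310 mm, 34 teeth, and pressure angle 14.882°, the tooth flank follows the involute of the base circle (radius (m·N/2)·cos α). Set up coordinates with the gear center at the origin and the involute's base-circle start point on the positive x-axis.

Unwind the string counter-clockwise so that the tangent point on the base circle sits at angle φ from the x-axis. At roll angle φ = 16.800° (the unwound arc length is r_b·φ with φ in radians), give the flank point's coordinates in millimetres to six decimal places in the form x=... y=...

x=73.791225 y=0.589941

pitch radius r_p = m·N/2 = 4.310·34/2 = 73.270000
base radius r_b = r_p·cos α = 73.270000·cos 14.882° = 70.812291
roll angle φ = 16.800° = 0.29321531 rad
x = r_b·(cos φ + φ·sin φ) = 70.812291·(0.95731950 + 0.29321531·0.28903180) = 73.791225
y = r_b·(sin φ − φ·cos φ) = 70.812291·(0.28903180 − 0.29321531·0.95731950) = 0.589941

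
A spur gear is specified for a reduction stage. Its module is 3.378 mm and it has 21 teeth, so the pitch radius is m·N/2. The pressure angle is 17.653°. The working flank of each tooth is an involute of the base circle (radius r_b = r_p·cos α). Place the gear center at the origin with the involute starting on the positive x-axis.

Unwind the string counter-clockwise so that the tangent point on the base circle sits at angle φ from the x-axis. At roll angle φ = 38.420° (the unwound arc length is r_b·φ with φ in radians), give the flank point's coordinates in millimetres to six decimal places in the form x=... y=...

pitch radius r_p = m·N/2 = 3.378·21/2 = 35.469000
base radius r_b = r_p·cos α = 35.469000·cos 17.653° = 33.798785
roll angle φ = 38.420° = 0.67055550 rad
x = r_b·(cos φ + φ·sin φ) = 33.798785·(0.78347659 + 0.67055550·0.62142130) = 40.564425
y = r_b·(sin φ − φ·cos φ) = 33.798785·(0.62142130 − 0.67055550·0.78347659) = 3.246602

x=40.564425 y=3.246602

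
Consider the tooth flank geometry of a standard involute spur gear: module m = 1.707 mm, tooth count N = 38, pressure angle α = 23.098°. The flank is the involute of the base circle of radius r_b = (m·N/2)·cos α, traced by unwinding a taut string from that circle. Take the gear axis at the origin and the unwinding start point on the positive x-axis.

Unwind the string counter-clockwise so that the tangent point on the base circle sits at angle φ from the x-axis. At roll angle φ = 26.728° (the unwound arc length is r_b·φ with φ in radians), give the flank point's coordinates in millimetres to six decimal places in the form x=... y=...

x=32.904589 y=0.987704

pitch radius r_p = m·N/2 = 1.707·38/2 = 32.433000
base radius r_b = r_p·cos α = 32.433000·cos 23.098° = 29.833015
roll angle φ = 26.728° = 0.46649160 rad
x = r_b·(cos φ + φ·sin φ) = 29.833015·(0.89315170 + 0.46649160·0.44975553) = 32.904589
y = r_b·(sin φ − φ·cos φ) = 29.833015·(0.44975553 − 0.46649160·0.89315170) = 0.987704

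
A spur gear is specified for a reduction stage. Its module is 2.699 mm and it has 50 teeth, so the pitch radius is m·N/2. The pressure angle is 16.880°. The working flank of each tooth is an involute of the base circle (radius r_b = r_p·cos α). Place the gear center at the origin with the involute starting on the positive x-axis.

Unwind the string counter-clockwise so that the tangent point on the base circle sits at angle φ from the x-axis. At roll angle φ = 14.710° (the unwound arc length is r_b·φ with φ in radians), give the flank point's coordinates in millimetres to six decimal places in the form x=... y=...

pitch radius r_p = m·N/2 = 2.699·50/2 = 67.475000
base radius r_b = r_p·cos α = 67.475000·cos 16.880° = 64.567840
roll angle φ = 14.710° = 0.25673793 rad
x = r_b·(cos φ + φ·sin φ) = 64.567840·(0.96722345 + 0.25673793·0.25392676) = 66.660876
y = r_b·(sin φ − φ·cos φ) = 64.567840·(0.25392676 − 0.25673793·0.96722345) = 0.361826

x=66.660876 y=0.361826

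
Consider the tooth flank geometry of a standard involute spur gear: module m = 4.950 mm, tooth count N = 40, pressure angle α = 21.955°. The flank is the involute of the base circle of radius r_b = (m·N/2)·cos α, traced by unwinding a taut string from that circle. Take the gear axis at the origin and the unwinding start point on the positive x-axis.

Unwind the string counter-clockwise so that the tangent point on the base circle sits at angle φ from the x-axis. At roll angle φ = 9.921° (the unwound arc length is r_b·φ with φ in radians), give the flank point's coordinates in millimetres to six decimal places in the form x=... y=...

pitch radius r_p = m·N/2 = 4.950·40/2 = 99.000000
base radius r_b = r_p·cos α = 99.000000·cos 21.955° = 91.820301
roll angle φ = 9.921° = 0.17315412 rad
x = r_b·(cos φ + φ·sin φ) = 91.820301·(0.98504624 + 0.17315412·0.17229015) = 93.186494
y = r_b·(sin φ − φ·cos φ) = 91.820301·(0.17229015 − 0.17315412·0.98504624) = 0.158421

x=93.186494 y=0.158421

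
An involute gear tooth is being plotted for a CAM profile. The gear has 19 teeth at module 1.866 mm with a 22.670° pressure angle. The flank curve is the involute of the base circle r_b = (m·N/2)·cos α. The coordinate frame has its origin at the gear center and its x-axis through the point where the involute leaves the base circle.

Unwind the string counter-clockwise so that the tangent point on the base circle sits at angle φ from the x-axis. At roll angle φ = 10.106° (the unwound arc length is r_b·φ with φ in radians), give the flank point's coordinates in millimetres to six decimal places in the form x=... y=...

x=16.609884 y=0.029827

pitch radius r_p = m·N/2 = 1.866·19/2 = 17.727000
base radius r_b = r_p·cos α = 17.727000·cos 22.670° = 16.357412
roll angle φ = 10.106° = 0.17638297 rad
x = r_b·(cos φ + φ·sin φ) = 16.357412·(0.98448481 + 0.17638297·0.17546982) = 16.609884
y = r_b·(sin φ − φ·cos φ) = 16.357412·(0.17546982 − 0.17638297·0.98448481) = 0.029827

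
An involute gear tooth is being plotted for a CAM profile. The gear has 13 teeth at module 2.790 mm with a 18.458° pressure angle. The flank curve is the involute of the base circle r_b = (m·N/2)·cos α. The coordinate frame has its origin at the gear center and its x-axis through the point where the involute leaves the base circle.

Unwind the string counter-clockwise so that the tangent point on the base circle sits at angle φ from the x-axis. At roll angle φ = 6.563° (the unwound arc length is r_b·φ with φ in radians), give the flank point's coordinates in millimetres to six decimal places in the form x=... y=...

x=17.314545 y=0.008607

pitch radius r_p = m·N/2 = 2.790·13/2 = 18.135000
base radius r_b = r_p·cos α = 18.135000·cos 18.458° = 17.202063
roll angle φ = 6.563° = 0.11454596 rad
x = r_b·(cos φ + φ·sin φ) = 17.202063·(0.99344678 + 0.11454596·0.11429563) = 17.314545
y = r_b·(sin φ − φ·cos φ) = 17.202063·(0.11429563 − 0.11454596·0.99344678) = 0.008607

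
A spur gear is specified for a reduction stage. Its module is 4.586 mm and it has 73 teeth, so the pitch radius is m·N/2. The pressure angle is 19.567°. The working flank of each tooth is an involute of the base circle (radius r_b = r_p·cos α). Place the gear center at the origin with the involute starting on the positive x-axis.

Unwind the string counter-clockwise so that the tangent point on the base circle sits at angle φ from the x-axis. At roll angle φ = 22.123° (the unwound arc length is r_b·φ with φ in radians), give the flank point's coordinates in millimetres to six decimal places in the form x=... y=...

x=169.045027 y=2.981587

pitch radius r_p = m·N/2 = 4.586·73/2 = 167.389000
base radius r_b = r_p·cos α = 167.389000·cos 19.567° = 157.722369
roll angle φ = 22.123° = 0.38611919 rad
x = r_b·(cos φ + φ·sin φ) = 157.722369·(0.92637753 + 0.38611919·0.37659617) = 169.045027
y = r_b·(sin φ − φ·cos φ) = 157.722369·(0.37659617 − 0.38611919·0.92637753) = 2.981587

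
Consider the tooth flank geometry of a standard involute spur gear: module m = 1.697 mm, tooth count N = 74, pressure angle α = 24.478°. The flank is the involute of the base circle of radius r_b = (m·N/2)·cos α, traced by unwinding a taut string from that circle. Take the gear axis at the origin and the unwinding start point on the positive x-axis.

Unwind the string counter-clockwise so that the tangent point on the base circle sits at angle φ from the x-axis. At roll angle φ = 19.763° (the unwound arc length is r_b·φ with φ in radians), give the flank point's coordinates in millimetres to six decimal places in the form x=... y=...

pitch radius r_p = m·N/2 = 1.697·74/2 = 62.789000
base radius r_b = r_p·cos α = 62.789000·cos 24.478° = 57.145552
roll angle φ = 19.763° = 0.34492942 rad
x = r_b·(cos φ + φ·sin φ) = 57.145552·(0.94109932 + 0.34492942·0.33813026) = 60.444587
y = r_b·(sin φ − φ·cos φ) = 57.145552·(0.33813026 − 0.34492942·0.94109932) = 0.772460

x=60.444587 y=0.772460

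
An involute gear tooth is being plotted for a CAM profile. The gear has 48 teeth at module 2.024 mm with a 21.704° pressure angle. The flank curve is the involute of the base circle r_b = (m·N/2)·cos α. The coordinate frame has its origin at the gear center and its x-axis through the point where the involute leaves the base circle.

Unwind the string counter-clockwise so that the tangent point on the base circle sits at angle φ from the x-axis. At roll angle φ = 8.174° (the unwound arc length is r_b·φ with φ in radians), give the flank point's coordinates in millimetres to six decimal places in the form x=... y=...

x=45.589240 y=0.043593

pitch radius r_p = m·N/2 = 2.024·48/2 = 48.576000
base radius r_b = r_p·cos α = 48.576000·cos 21.704° = 45.132290
roll angle φ = 8.174° = 0.14266321 rad
x = r_b·(cos φ + φ·sin φ) = 45.132290·(0.98984085 + 0.14266321·0.14217977) = 45.589240
y = r_b·(sin φ − φ·cos φ) = 45.132290·(0.14217977 − 0.14266321·0.98984085) = 0.043593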